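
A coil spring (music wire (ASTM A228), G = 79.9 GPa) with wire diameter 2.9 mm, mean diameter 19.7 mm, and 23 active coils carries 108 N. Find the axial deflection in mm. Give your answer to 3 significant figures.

26.9 mm

k = Gd⁴/(8D³N_a) = (79.9×10³)(2.9⁴)/(8·19.7³·23) = 4.0172 N/mm
δ = F/k = 108 / 4.0172 = 26.884 mm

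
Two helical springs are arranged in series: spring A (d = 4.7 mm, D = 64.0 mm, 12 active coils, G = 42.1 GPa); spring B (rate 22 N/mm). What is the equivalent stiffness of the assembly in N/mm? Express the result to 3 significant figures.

k_A = Gd⁴/(8D³N_a) = (42.1×10³)(4.7⁴)/(8·64.0³·12) = 0.81632 N/mm
Series: 1/k_eq = 1/0.81632 + 1/22 = 1.2705; k_eq = 0.78712 N/mm

0.787 N/mm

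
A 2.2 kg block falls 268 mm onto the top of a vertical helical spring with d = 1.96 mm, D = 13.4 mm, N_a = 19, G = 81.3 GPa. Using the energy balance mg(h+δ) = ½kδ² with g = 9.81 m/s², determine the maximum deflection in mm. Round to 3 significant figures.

k = Gd⁴/(8D³N_a) = (81.3×10³)(1.96⁴)/(8·13.4³·19) = 3.2806 N/mm
W = mg = 2.2 × 9.81 = 21.582 N
½kδ² − Wδ − Wh = 0 → δ = (W + √(W² + 2kWh))/k
δ = (21.582 + √(465.78 + 37950.1))/3.2806 = (21.582 + 196)/3.2806 = 66.323 mm

66.3 mm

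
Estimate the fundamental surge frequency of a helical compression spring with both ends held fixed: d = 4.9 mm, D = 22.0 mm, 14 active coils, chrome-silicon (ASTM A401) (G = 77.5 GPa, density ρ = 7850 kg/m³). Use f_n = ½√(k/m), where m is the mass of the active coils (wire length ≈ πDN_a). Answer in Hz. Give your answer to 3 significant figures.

256 Hz

k = Gd⁴/(8D³N_a) = (77.5×10³)(4.9⁴)/(8·22.0³·14) = 37.463 N/mm = 37463 N/m
Wire length L = πDN_a = π·22.0·14 = 967.61 mm
m = ρ·(πd²/4)·L = 7850 × 18.857×10⁻⁶ m² × 0.96761 m = 0.14324 kg
f_n = ½√(k/m) = 0.5·√(37463/0.14324) = 0.5·√(2.6155e+05) = 255.71 Hz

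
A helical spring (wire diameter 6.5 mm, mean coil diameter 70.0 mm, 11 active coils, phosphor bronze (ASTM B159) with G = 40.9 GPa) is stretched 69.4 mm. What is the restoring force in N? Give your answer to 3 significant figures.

k = Gd⁴/(8D³N_a) = (40.9×10³)(6.5⁴)/(8·70.0³·11) = 2.4188 N/mm
F = k·δ = 2.4188 × 69.4 = 167.86 N

168 N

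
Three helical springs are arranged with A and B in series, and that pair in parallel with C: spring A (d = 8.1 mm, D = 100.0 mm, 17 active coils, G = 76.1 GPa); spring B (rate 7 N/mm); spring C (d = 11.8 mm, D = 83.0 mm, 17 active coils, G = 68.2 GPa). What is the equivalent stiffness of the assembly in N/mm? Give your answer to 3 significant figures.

k_A = Gd⁴/(8D³N_a) = (76.1×10³)(8.1⁴)/(8·100.0³·17) = 2.4087 N/mm
k_C = Gd⁴/(8D³N_a) = (68.2×10³)(11.8⁴)/(8·83.0³·17) = 17.004 N/mm
Springs A,B series: k_AB = 1/(1/2.4087+1/7) = 1.7921 N/mm; parallel with C: k_eq = 1.7921+17.004 = 18.796 N/mm

18.8 N/mm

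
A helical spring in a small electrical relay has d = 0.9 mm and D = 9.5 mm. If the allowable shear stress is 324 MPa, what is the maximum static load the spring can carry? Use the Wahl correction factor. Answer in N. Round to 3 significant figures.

C = D/d = 9.5/0.9 = 10.5556
K_W = (4C−1)/(4C−4) + 0.615/C = 41.222/38.222 + 0.0583 = 1.1368
τ_max = K·8FD/(πd³) → F_max = τ_allow·πd³/(8DK)
F_max = 324·π·0.9³/(8·9.5·1.1368) = 742.03/86.393 = 8.589 N

8.59 N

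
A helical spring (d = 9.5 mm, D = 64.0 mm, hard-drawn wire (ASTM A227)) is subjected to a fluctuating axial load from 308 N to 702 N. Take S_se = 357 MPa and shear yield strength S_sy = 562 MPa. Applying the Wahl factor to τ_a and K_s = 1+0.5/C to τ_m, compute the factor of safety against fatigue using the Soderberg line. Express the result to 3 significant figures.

C = D/d = 64.0/9.5 = 6.7368; K_W = (4C−1)/(4C−4)+0.615/C = 1.2220; K_s = 1+0.5/C = 1.0742
F_a = (F_max−F_min)/2 = 197 N; F_m = (F_max+F_min)/2 = 505 N
τ_a = K_W·8F_aD/(πd³) = 1.2220 × 37.447 = 45.761 MPa
τ_m = K_s·8F_mD/(πd³) = 1.0742 × 95.993 = 103.12 MPa
Soderberg: 1/n_f = τ_a/S_se + τ_m/S_sy = 45.761/357 + 103.12/562 = 0.12818 + 0.18348 = 0.31167
n_f = 1/0.31167 = 3.209

3.21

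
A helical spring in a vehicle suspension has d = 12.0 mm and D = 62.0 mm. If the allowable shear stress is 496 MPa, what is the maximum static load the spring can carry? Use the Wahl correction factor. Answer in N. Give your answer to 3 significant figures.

4180 N

C = D/d = 62.0/12.0 = 5.1667
K_W = (4C−1)/(4C−4) + 0.615/C = 19.667/16.667 + 0.1190 = 1.2990
τ_max = K·8FD/(πd³) → F_max = τ_allow·πd³/(8DK)
F_max = 496·π·12.0³/(8·62.0·1.2990) = 2.6926e+06/644.32 = 4179 N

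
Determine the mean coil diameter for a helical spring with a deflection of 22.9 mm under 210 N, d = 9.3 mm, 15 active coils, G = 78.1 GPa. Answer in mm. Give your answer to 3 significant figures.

81.0 mm

Required rate k = F/δ = 210/22.9 = 9.1703 N/mm
D = (Gd⁴/(8N_a·k))^(1/3) = (78.1×10³·9.3⁴/(8·15·9.1703))^(1/3)
  = (530906)^(1/3) = 80.9728 mm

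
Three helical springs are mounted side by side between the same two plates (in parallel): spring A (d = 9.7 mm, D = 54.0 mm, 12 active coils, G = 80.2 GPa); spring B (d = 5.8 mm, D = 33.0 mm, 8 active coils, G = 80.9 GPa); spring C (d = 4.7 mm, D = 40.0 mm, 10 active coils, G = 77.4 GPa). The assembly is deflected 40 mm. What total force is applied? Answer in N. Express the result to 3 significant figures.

k_A = Gd⁴/(8D³N_a) = (80.2×10³)(9.7⁴)/(8·54.0³·12) = 46.969 N/mm
k_B = Gd⁴/(8D³N_a) = (80.9×10³)(5.8⁴)/(8·33.0³·8) = 39.805 N/mm
k_C = Gd⁴/(8D³N_a) = (77.4×10³)(4.7⁴)/(8·40.0³·10) = 7.3767 N/mm
Parallel: k_eq = 46.969 + 39.805 + 7.3767 = 94.151 N/mm
F = k_eq·δ = 94.151·40 = 3766 N

3770 N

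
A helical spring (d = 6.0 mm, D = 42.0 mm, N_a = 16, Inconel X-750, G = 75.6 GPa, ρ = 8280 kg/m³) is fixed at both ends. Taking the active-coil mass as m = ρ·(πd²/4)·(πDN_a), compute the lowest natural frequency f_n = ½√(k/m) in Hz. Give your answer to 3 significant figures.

72.3 Hz

k = Gd⁴/(8D³N_a) = (75.6×10³)(6.0⁴)/(8·42.0³·16) = 10.332 N/mm = 10332 N/m
Wire length L = πDN_a = π·42.0·16 = 2111.2 mm
m = ρ·(πd²/4)·L = 8280 × 28.274×10⁻⁶ m² × 2.1112 m = 0.49424 kg
f_n = ½√(k/m) = 0.5·√(10332/0.49424) = 0.5·√(20904) = 72.291 Hz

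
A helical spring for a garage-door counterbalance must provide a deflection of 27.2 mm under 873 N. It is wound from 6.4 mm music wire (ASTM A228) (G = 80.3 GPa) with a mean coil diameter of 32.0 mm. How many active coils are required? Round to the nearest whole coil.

Required rate k = F/δ = 873/27.2 = 32.096 N/mm
N_a = Gd⁴/(8D³k) = (80.3×10³ × 6.4⁴)/(8 × 32.0³ × 32.096)
    = 1.34721e+08 / 8.41367e+06 = 16.01 → 16 coils

16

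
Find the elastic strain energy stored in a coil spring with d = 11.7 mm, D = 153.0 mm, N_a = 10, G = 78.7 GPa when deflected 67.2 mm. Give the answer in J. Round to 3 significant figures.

k = Gd⁴/(8D³N_a) = (78.7×10³)(11.7⁴)/(8·153.0³·10) = 5.147 N/mm
U = ½kδ² = 0.5 × 5.147 × 67.2² = 11622 N·mm = 11.622 J

11.6 J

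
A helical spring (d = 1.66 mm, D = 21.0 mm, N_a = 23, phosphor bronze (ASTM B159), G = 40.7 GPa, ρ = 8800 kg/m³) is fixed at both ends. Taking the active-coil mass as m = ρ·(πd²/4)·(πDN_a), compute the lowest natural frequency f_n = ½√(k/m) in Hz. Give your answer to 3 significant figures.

39.6 Hz

k = Gd⁴/(8D³N_a) = (40.7×10³)(1.66⁴)/(8·21.0³·23) = 0.18136 N/mm = 181.36 N/m
Wire length L = πDN_a = π·21.0·23 = 1517.4 mm
m = ρ·(πd²/4)·L = 8800 × 2.1642×10⁻⁶ m² × 1.5174 m = 0.028899 kg
f_n = ½√(k/m) = 0.5·√(181.36/0.028899) = 0.5·√(6275.7) = 39.61 Hz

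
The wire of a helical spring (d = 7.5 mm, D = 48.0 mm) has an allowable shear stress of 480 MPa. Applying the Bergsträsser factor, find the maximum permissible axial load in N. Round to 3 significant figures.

1360 N

C = D/d = 48.0/7.5 = 6.4000
K_B = (4C+2)/(4C−3) = 27.600/22.600 = 1.2212
τ_max = K·8FD/(πd³) → F_max = τ_allow·πd³/(8DK)
F_max = 480·π·7.5³/(8·48.0·1.2212) = 6.3617e+05/468.96 = 1356.6 N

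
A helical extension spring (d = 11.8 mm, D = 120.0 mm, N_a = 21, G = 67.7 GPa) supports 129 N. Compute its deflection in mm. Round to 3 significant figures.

k = Gd⁴/(8D³N_a) = (67.7×10³)(11.8⁴)/(8·120.0³·21) = 4.5213 N/mm
δ = F/k = 129 / 4.5213 = 28.532 mm

28.5 mm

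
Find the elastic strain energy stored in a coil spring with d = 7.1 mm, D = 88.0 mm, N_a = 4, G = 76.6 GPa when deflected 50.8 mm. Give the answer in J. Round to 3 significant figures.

k = Gd⁴/(8D³N_a) = (76.6×10³)(7.1⁴)/(8·88.0³·4) = 8.9261 N/mm
U = ½kδ² = 0.5 × 8.9261 × 50.8² = 11518 N·mm = 11.518 J

11.5 J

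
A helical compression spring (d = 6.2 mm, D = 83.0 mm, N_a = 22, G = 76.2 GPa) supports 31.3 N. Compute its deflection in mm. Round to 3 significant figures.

k = Gd⁴/(8D³N_a) = (76.2×10³)(6.2⁴)/(8·83.0³·22) = 1.1189 N/mm
δ = F/k = 31.3 / 1.1189 = 27.975 mm

28.0 mm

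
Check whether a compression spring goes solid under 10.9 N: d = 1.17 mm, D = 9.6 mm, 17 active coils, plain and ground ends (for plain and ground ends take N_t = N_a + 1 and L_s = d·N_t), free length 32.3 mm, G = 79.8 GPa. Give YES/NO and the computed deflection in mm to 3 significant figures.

NO, δ = 8.77 mm

k = Gd⁴/(8D³N_a) = (79.8×10³)(1.17⁴)/(8·9.6³·17) = 1.2428 N/mm
N_t = 18; L_s = 1.17·18 = 21.06 mm; δ_solid = L₀ − L_s = 32.3 − 21.06 = 11.24 mm
δ = F/k = 10.9/1.2428 = 8.7707 mm
δ < δ_solid → spring does not go solid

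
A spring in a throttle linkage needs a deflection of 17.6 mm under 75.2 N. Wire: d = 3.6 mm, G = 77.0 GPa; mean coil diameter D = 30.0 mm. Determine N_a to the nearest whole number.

14

Required rate k = F/δ = 75.2/17.6 = 4.2727 N/mm
N_a = Gd⁴/(8D³k) = (77.0×10³ × 3.6⁴)/(8 × 30.0³ × 4.2727)
    = 1.2933e+07 / 922909 = 14.01 → 14 coils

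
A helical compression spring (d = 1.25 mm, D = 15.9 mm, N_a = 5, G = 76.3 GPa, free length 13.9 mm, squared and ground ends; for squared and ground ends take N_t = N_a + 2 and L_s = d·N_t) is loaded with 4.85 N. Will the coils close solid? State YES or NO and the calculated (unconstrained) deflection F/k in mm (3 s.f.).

NO, δ = 4.19 mm

k = Gd⁴/(8D³N_a) = (76.3×10³)(1.25⁴)/(8·15.9³·5) = 1.1585 N/mm
N_t = 7; L_s = 1.25·7 = 8.75 mm; δ_solid = L₀ − L_s = 13.9 − 8.75 = 5.15 mm
δ = F/k = 4.85/1.1585 = 4.1863 mm
δ < δ_solid → spring does not go solid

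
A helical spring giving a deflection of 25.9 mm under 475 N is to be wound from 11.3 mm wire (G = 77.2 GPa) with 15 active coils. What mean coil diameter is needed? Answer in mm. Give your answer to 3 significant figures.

83.0 mm

Required rate k = F/δ = 475/25.9 = 18.34 N/mm
D = (Gd⁴/(8N_a·k))^(1/3) = (77.2×10³·11.3⁴/(8·15·18.34))^(1/3)
  = (571947)^(1/3) = 83.0078 mm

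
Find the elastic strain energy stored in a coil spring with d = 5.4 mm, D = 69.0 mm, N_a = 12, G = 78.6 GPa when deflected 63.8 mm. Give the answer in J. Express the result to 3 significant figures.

4.31 J

k = Gd⁴/(8D³N_a) = (78.6×10³)(5.4⁴)/(8·69.0³·12) = 2.1192 N/mm
U = ½kδ² = 0.5 × 2.1192 × 63.8² = 4313.1 N·mm = 4.3131 J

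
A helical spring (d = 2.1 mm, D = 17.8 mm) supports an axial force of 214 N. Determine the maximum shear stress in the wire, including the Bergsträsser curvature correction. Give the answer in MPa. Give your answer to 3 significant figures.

1220 MPa

Spring index C = D/d = 17.8/2.1 = 8.4762
K_B = (4C+2)/(4C−3) = 35.905/30.905 = 1.1618
τ₀ = 8FD/(πd³) = 8·214·17.8/(π·2.1³) = 30473.6/29.094 = 1047.4 MPa
τ_max = K·τ₀ = 1.1618 × 1047.4 = 1216.9 MPa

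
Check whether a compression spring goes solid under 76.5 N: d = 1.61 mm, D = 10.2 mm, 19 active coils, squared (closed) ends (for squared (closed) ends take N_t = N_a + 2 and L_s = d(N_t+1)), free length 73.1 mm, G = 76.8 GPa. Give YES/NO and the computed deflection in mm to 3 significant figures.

k = Gd⁴/(8D³N_a) = (76.8×10³)(1.61⁴)/(8·10.2³·19) = 3.199 N/mm
N_t = 21; L_s = 1.61·22 = 35.42 mm; δ_solid = L₀ − L_s = 73.1 − 35.42 = 37.68 mm
δ = F/k = 76.5/3.199 = 23.913 mm
δ < δ_solid → spring does not go solid

NO, δ = 23.9 mm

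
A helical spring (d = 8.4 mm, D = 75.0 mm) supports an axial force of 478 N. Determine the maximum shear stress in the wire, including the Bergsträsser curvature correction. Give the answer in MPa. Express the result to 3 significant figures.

178 MPa

Spring index C = D/d = 75.0/8.4 = 8.9286
K_B = (4C+2)/(4C−3) = 37.714/32.714 = 1.1528
τ₀ = 8FD/(πd³) = 8·478·75.0/(π·8.4³) = 286800/1862 = 154.03 MPa
τ_max = K·τ₀ = 1.1528 × 154.03 = 177.57 MPa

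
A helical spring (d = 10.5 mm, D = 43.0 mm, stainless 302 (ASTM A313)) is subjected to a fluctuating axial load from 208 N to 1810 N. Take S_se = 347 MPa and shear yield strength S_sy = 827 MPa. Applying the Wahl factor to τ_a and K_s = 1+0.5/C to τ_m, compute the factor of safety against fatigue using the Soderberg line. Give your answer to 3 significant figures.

2.31

C = D/d = 43.0/10.5 = 4.0952; K_W = (4C−1)/(4C−4)+0.615/C = 1.3925; K_s = 1+0.5/C = 1.1221
F_a = (F_max−F_min)/2 = 801 N; F_m = (F_max+F_min)/2 = 1009 N
τ_a = K_W·8F_aD/(πd³) = 1.3925 × 75.766 = 105.5 MPa
τ_m = K_s·8F_mD/(πd³) = 1.1221 × 95.44 = 107.09 MPa
Soderberg: 1/n_f = τ_a/S_se + τ_m/S_sy = 105.5/347 + 107.09/827 = 0.30404 + 0.12950 = 0.43354
n_f = 1/0.43354 = 2.307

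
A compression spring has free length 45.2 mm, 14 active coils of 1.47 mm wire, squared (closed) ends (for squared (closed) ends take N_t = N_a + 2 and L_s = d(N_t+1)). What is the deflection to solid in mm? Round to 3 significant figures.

20.2 mm

N_t = 16; L_s = 1.47·17 = 24.99 mm
δ_solid = L₀ − L_s = 45.2 − 24.99 = 20.21 mm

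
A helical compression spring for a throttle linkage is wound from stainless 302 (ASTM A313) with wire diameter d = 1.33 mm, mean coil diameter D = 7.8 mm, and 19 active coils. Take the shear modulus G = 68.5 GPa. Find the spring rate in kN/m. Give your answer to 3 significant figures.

k = Gd⁴/(8D³N_a) = (68.5×10³ × 1.33⁴) / (8 × 7.8³ × 19)
  = 214337 / 72131.9 = 2.9715 N/mm

2.97 kN/m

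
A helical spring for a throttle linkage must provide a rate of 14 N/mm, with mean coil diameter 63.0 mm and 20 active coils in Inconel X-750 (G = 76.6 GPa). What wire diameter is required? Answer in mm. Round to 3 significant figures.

9.25 mm

d = (8D³N_a·k / G)^(1/4) = (8·63.0³·20·14 / (76.6×10³))^0.25
  = (7312.1)^0.25 = 9.2472 mm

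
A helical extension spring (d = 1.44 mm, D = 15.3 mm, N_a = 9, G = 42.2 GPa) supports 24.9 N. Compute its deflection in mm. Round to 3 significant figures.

k = Gd⁴/(8D³N_a) = (42.2×10³)(1.44⁴)/(8·15.3³·9) = 0.70365 N/mm
δ = F/k = 24.9 / 0.70365 = 35.387 mm

35.4 mm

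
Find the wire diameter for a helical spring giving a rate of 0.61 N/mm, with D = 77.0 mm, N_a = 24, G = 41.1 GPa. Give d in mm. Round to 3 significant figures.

d = (8D³N_a·k / G)^(1/4) = (8·77.0³·24·0.61 / (41.1×10³))^0.25
  = (1301)^0.25 = 6.0057 mm

6.01 mm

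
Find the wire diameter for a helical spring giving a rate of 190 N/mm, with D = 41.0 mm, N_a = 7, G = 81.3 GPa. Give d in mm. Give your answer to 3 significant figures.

d = (8D³N_a·k / G)^(1/4) = (8·41.0³·7·190 / (81.3×10³))^0.25
  = (9019.9)^0.25 = 9.7454 mm

9.75 mm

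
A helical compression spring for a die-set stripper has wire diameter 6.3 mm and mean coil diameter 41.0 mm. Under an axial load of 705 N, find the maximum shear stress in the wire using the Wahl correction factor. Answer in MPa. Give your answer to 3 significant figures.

Spring index C = D/d = 41.0/6.3 = 6.5079
K_W = (4C−1)/(4C−4) + 0.615/C = 25.032/22.032 + 0.0945 = 1.2307
τ₀ = 8FD/(πd³) = 8·705·41.0/(π·6.3³) = 231240/785.55 = 294.37 MPa
τ_max = K·τ₀ = 1.2307 × 294.37 = 362.27 MPa

362 MPa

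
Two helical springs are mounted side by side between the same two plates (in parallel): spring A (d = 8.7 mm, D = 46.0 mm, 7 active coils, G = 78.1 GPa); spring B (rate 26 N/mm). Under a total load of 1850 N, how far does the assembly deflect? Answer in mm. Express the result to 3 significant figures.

17.1 mm

k_A = Gd⁴/(8D³N_a) = (78.1×10³)(8.7⁴)/(8·46.0³·7) = 82.086 N/mm
Parallel: k_eq = 82.086 + 26 = 108.09 N/mm
δ = F/k_eq = 1850/108.09 = 17.116 mm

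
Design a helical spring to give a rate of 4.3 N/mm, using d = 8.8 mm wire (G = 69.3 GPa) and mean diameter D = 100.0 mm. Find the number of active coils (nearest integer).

N_a = Gd⁴/(8D³k) = (69.3×10³ × 8.8⁴)/(8 × 100.0³ × 4.3)
    = 4.15589e+08 / 3.44e+07 = 12.08 → 12 coils

12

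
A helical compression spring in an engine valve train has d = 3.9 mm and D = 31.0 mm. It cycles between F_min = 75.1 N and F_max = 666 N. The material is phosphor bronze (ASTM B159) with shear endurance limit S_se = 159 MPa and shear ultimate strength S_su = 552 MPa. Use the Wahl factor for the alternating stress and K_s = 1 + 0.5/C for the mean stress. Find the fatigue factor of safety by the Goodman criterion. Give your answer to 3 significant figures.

0.258

C = D/d = 31.0/3.9 = 7.9487; K_W = (4C−1)/(4C−4)+0.615/C = 1.1853; K_s = 1+0.5/C = 1.0629
F_a = (F_max−F_min)/2 = 295.45 N; F_m = (F_max+F_min)/2 = 370.55 N
τ_a = K_W·8F_aD/(πd³) = 1.1853 × 393.18 = 466.04 MPa
τ_m = K_s·8F_mD/(πd³) = 1.0629 × 493.12 = 524.14 MPa
Goodman: 1/n_f = τ_a/S_se + τ_m/S_su = 466.04/159 + 524.14/552 = 2.93106 + 0.94953 = 3.8806
n_f = 1/3.8806 = 0.2577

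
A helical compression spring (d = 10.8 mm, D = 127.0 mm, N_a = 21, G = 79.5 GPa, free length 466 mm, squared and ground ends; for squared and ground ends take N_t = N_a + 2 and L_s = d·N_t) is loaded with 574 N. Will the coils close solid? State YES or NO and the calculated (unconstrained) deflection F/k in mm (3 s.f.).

NO, δ = 183 mm

k = Gd⁴/(8D³N_a) = (79.5×10³)(10.8⁴)/(8·127.0³·21) = 3.143 N/mm
N_t = 23; L_s = 10.8·23 = 248.4 mm; δ_solid = L₀ − L_s = 466 − 248.4 = 217.6 mm
δ = F/k = 574/3.143 = 182.63 mm
δ < δ_solid → spring does not go solid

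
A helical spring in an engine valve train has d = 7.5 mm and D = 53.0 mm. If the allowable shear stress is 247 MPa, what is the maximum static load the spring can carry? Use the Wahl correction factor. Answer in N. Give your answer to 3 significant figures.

638 N

C = D/d = 53.0/7.5 = 7.0667
K_W = (4C−1)/(4C−4) + 0.615/C = 27.267/24.267 + 0.0870 = 1.2107
τ_max = K·8FD/(πd³) → F_max = τ_allow·πd³/(8DK)
F_max = 247·π·7.5³/(8·53.0·1.2107) = 3.2736e+05/513.32 = 637.74 N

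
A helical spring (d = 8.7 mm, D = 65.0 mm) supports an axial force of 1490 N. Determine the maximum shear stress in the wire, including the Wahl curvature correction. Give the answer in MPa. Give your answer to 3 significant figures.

Spring index C = D/d = 65.0/8.7 = 7.4713
K_W = (4C−1)/(4C−4) + 0.615/C = 28.885/25.885 + 0.0823 = 1.1982
τ₀ = 8FD/(πd³) = 8·1490·65.0/(π·8.7³) = 774800/2068.7 = 374.53 MPa
τ_max = K·τ₀ = 1.1982 × 374.53 = 448.76 MPa

449 MPa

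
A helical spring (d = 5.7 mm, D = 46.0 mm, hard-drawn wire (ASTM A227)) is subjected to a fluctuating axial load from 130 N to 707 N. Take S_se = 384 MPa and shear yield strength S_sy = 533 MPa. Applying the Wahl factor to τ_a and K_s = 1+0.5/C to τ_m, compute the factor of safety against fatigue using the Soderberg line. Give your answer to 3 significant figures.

0.918

C = D/d = 46.0/5.7 = 8.0702; K_W = (4C−1)/(4C−4)+0.615/C = 1.1823; K_s = 1+0.5/C = 1.0620
F_a = (F_max−F_min)/2 = 288.5 N; F_m = (F_max+F_min)/2 = 418.5 N
τ_a = K_W·8F_aD/(πd³) = 1.1823 × 182.48 = 215.75 MPa
τ_m = K_s·8F_mD/(πd³) = 1.0620 × 264.71 = 281.11 MPa
Soderberg: 1/n_f = τ_a/S_se + τ_m/S_sy = 215.75/384 + 281.11/533 = 0.56184 + 0.52741 = 1.0892
n_f = 1/1.0892 = 0.9181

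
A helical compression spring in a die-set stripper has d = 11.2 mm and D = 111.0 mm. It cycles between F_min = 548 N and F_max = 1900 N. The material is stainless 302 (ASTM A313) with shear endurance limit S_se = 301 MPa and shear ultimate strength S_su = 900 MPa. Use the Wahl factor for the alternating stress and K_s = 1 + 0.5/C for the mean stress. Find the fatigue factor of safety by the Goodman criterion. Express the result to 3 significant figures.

1.24

C = D/d = 111.0/11.2 = 9.9107; K_W = (4C−1)/(4C−4)+0.615/C = 1.1462; K_s = 1+0.5/C = 1.0505
F_a = (F_max−F_min)/2 = 676 N; F_m = (F_max+F_min)/2 = 1224 N
τ_a = K_W·8F_aD/(πd³) = 1.1462 × 136.01 = 155.89 MPa
τ_m = K_s·8F_mD/(πd³) = 1.0505 × 246.26 = 258.68 MPa
Goodman: 1/n_f = τ_a/S_se + τ_m/S_su = 155.89/301 + 258.68/900 = 0.51791 + 0.28742 = 0.80534
n_f = 1/0.80534 = 1.242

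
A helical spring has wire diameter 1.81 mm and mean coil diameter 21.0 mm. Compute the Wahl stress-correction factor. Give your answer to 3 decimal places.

1.124

C = D/d = 21.0/1.81 = 11.6022
K_W = (4C−1)/(4C−4) + 0.615/C = 45.409/42.409 + 0.0530 = 1.1237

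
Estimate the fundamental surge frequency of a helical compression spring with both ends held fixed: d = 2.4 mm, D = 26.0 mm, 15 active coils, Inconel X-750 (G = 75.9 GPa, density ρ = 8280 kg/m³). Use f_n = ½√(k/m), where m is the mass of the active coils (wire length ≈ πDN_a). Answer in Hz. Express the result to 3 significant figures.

k = Gd⁴/(8D³N_a) = (75.9×10³)(2.4⁴)/(8·26.0³·15) = 1.1939 N/mm = 1193.9 N/m
Wire length L = πDN_a = π·26.0·15 = 1225.2 mm
m = ρ·(πd²/4)·L = 8280 × 4.5239×10⁻⁶ m² × 1.2252 m = 0.045894 kg
f_n = ½√(k/m) = 0.5·√(1193.9/0.045894) = 0.5·√(26015) = 80.646 Hz

80.6 Hz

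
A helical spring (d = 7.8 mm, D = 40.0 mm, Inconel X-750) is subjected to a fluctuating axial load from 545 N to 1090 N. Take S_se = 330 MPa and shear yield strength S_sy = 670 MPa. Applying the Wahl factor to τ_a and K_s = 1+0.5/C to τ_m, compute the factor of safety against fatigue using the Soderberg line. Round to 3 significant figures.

C = D/d = 40.0/7.8 = 5.1282; K_W = (4C−1)/(4C−4)+0.615/C = 1.3016; K_s = 1+0.5/C = 1.0975
F_a = (F_max−F_min)/2 = 272.5 N; F_m = (F_max+F_min)/2 = 817.5 N
τ_a = K_W·8F_aD/(πd³) = 1.3016 × 58.49 = 76.131 MPa
τ_m = K_s·8F_mD/(πd³) = 1.0975 × 175.47 = 192.58 MPa
Soderberg: 1/n_f = τ_a/S_se + τ_m/S_sy = 76.131/330 + 192.58/670 = 0.23070 + 0.28743 = 0.51813
n_f = 1/0.51813 = 1.93

1.93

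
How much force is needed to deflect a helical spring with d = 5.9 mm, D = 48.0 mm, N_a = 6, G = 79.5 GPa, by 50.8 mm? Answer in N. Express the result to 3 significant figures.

k = Gd⁴/(8D³N_a) = (79.5×10³)(5.9⁴)/(8·48.0³·6) = 18.147 N/mm
F = k·δ = 18.147 × 50.8 = 921.88 N

922 N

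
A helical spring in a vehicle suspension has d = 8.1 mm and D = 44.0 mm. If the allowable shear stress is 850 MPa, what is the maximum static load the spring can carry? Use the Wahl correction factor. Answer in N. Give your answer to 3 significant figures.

C = D/d = 44.0/8.1 = 5.4321
K_W = (4C−1)/(4C−4) + 0.615/C = 20.728/17.728 + 0.1132 = 1.2824
τ_max = K·8FD/(πd³) → F_max = τ_allow·πd³/(8DK)
F_max = 850·π·8.1³/(8·44.0·1.2824) = 1.4191e+06/451.42 = 3143.7 N

3140 N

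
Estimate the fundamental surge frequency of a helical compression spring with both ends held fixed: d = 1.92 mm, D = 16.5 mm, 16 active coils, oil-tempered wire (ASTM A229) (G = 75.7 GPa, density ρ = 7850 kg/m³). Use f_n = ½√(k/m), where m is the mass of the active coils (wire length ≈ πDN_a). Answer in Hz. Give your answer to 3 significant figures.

k = Gd⁴/(8D³N_a) = (75.7×10³)(1.92⁴)/(8·16.5³·16) = 1.7891 N/mm = 1789.1 N/m
Wire length L = πDN_a = π·16.5·16 = 829.38 mm
m = ρ·(πd²/4)·L = 7850 × 2.8953×10⁻⁶ m² × 0.82938 m = 0.01885 kg
f_n = ½√(k/m) = 0.5·√(1789.1/0.01885) = 0.5·√(94912) = 154.04 Hz

154 Hz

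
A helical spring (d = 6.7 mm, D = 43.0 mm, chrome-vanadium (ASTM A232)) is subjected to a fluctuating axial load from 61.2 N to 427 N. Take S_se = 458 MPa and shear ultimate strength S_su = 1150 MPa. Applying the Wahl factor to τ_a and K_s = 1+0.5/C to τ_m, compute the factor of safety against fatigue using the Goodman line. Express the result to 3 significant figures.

C = D/d = 43.0/6.7 = 6.4179; K_W = (4C−1)/(4C−4)+0.615/C = 1.2343; K_s = 1+0.5/C = 1.0779
F_a = (F_max−F_min)/2 = 182.9 N; F_m = (F_max+F_min)/2 = 244.1 N
τ_a = K_W·8F_aD/(πd³) = 1.2343 × 66.588 = 82.187 MPa
τ_m = K_s·8F_mD/(πd³) = 1.0779 × 88.869 = 95.793 MPa
Goodman: 1/n_f = τ_a/S_se + τ_m/S_su = 82.187/458 + 95.793/1150 = 0.17945 + 0.08330 = 0.26275
n_f = 1/0.26275 = 3.806

3.81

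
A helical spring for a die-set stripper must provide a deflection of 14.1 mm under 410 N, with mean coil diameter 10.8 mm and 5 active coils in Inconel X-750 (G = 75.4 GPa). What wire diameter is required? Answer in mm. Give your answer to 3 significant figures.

Required rate k = F/δ = 410/14.1 = 29.078 N/mm
d = (8D³N_a·k / G)^(1/4) = (8·10.8³·5·29.078 / (75.4×10³))^0.25
  = (19.432)^0.25 = 2.0996 mm

2.10 mm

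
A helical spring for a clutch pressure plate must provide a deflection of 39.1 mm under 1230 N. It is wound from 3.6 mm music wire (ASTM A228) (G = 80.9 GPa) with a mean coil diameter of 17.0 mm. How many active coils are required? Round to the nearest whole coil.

Required rate k = F/δ = 1230/39.1 = 31.458 N/mm
N_a = Gd⁴/(8D³k) = (80.9×10³ × 3.6⁴)/(8 × 17.0³ × 31.458)
    = 1.35881e+07 / 1.23642e+06 = 10.99 → 11 coils

11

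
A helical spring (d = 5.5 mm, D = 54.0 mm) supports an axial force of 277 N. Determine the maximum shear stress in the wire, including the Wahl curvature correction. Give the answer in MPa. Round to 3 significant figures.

Spring index C = D/d = 54.0/5.5 = 9.8182
K_W = (4C−1)/(4C−4) + 0.615/C = 38.273/35.273 + 0.0626 = 1.1477
τ₀ = 8FD/(πd³) = 8·277·54.0/(π·5.5³) = 119664/522.68 = 228.94 MPa
τ_max = K·τ₀ = 1.1477 × 228.94 = 262.75 MPa

263 MPa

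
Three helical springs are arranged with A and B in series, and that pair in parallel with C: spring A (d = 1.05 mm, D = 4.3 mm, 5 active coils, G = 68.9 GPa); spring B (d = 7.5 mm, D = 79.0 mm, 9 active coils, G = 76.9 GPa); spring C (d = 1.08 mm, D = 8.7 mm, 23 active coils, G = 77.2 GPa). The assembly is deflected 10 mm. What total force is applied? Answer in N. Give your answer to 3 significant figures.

63.1 N

k_A = Gd⁴/(8D³N_a) = (68.9×10³)(1.05⁴)/(8·4.3³·5) = 26.334 N/mm
k_B = Gd⁴/(8D³N_a) = (76.9×10³)(7.5⁴)/(8·79.0³·9) = 6.8542 N/mm
k_C = Gd⁴/(8D³N_a) = (77.2×10³)(1.08⁴)/(8·8.7³·23) = 0.86684 N/mm
Springs A,B series: k_AB = 1/(1/26.334+1/6.8542) = 5.4386 N/mm; parallel with C: k_eq = 5.4386+0.86684 = 6.3055 N/mm
F = k_eq·δ = 6.3055·10 = 63.055 N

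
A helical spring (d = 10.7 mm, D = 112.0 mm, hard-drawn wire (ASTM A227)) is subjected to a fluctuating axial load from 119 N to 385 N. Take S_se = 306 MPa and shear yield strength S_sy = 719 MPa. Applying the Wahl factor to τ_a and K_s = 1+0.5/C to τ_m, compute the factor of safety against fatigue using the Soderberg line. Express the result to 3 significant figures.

4.98

C = D/d = 112.0/10.7 = 10.4673; K_W = (4C−1)/(4C−4)+0.615/C = 1.1380; K_s = 1+0.5/C = 1.0478
F_a = (F_max−F_min)/2 = 133 N; F_m = (F_max+F_min)/2 = 252 N
τ_a = K_W·8F_aD/(πd³) = 1.1380 × 30.964 = 35.236 MPa
τ_m = K_s·8F_mD/(πd³) = 1.0478 × 58.669 = 61.471 MPa
Soderberg: 1/n_f = τ_a/S_se + τ_m/S_sy = 35.236/306 + 61.471/719 = 0.11515 + 0.08550 = 0.20065
n_f = 1/0.20065 = 4.984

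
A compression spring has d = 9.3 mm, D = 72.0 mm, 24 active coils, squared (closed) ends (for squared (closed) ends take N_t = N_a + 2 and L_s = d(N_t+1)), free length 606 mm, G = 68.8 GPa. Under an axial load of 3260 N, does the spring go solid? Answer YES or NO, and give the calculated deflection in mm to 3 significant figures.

YES, δ = 454 mm

k = Gd⁴/(8D³N_a) = (68.8×10³)(9.3⁴)/(8·72.0³·24) = 7.1816 N/mm
N_t = 26; L_s = 9.3·27 = 251.1 mm; δ_solid = L₀ − L_s = 606 − 251.1 = 354.9 mm
δ = F/k = 3260/7.1816 = 453.94 mm
δ ≥ δ_solid → spring goes solid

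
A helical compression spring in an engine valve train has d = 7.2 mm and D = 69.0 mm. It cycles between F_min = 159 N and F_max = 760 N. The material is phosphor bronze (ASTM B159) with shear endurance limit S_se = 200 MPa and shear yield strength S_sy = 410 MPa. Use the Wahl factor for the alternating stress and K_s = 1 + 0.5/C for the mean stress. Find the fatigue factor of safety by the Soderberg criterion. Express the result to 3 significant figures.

0.730

C = D/d = 69.0/7.2 = 9.5833; K_W = (4C−1)/(4C−4)+0.615/C = 1.1516; K_s = 1+0.5/C = 1.0522
F_a = (F_max−F_min)/2 = 300.5 N; F_m = (F_max+F_min)/2 = 459.5 N
τ_a = K_W·8F_aD/(πd³) = 1.1516 × 141.46 = 162.9 MPa
τ_m = K_s·8F_mD/(πd³) = 1.0522 × 216.31 = 227.6 MPa
Soderberg: 1/n_f = τ_a/S_se + τ_m/S_sy = 162.9/200 + 227.6/410 = 0.81450 + 0.55511 = 1.3696
n_f = 1/1.3696 = 0.7301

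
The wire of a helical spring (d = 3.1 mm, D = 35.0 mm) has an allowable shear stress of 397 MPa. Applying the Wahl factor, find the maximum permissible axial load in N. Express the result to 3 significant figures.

118 N

C = D/d = 35.0/3.1 = 11.2903
K_W = (4C−1)/(4C−4) + 0.615/C = 44.161/41.161 + 0.0545 = 1.1274
τ_max = K·8FD/(πd³) → F_max = τ_allow·πd³/(8DK)
F_max = 397·π·3.1³/(8·35.0·1.1274) = 37156/315.66 = 117.71 N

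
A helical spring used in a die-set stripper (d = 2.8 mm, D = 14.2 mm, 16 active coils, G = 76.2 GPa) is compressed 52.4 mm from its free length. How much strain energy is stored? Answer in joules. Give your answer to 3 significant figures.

17.5 J

k = Gd⁴/(8D³N_a) = (76.2×10³)(2.8⁴)/(8·14.2³·16) = 12.779 N/mm
U = ½kδ² = 0.5 × 12.779 × 52.4² = 17545 N·mm = 17.545 J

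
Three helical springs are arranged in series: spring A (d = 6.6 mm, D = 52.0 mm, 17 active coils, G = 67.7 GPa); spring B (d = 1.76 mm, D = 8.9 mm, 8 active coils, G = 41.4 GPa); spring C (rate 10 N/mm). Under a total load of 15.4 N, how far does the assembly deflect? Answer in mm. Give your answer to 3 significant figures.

k_A = Gd⁴/(8D³N_a) = (67.7×10³)(6.6⁴)/(8·52.0³·17) = 6.7176 N/mm
k_B = Gd⁴/(8D³N_a) = (41.4×10³)(1.76⁴)/(8·8.9³·8) = 8.8044 N/mm
Series: 1/k_eq = 1/6.7176 + 1/8.8044 + 1/10 = 0.36244; k_eq = 2.7591 N/mm
δ = F/k_eq = 15.4/2.7591 = 5.5816 mm

5.58 mm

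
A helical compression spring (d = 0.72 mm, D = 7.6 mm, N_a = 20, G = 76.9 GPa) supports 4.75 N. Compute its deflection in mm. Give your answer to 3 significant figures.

16.1 mm

k = Gd⁴/(8D³N_a) = (76.9×10³)(0.72⁴)/(8·7.6³·20) = 0.29424 N/mm
δ = F/k = 4.75 / 0.29424 = 16.144 mm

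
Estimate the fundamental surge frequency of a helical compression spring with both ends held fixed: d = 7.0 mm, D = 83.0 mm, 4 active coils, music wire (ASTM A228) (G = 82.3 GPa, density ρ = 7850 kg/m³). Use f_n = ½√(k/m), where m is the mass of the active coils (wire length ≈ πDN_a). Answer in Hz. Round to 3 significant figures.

92.6 Hz

k = Gd⁴/(8D³N_a) = (82.3×10³)(7.0⁴)/(8·83.0³·4) = 10.8 N/mm = 10800 N/m
Wire length L = πDN_a = π·83.0·4 = 1043 mm
m = ρ·(πd²/4)·L = 7850 × 38.485×10⁻⁶ m² × 1.043 m = 0.3151 kg
f_n = ½√(k/m) = 0.5·√(10800/0.3151) = 0.5·√(34274) = 92.566 Hz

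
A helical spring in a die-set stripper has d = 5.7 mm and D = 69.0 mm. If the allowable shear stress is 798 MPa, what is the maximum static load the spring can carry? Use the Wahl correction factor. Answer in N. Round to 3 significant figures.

752 N

C = D/d = 69.0/5.7 = 12.1053
K_W = (4C−1)/(4C−4) + 0.615/C = 47.421/44.421 + 0.0508 = 1.1183
τ_max = K·8FD/(πd³) → F_max = τ_allow·πd³/(8DK)
F_max = 798·π·5.7³/(8·69.0·1.1183) = 4.6428e+05/617.32 = 752.08 N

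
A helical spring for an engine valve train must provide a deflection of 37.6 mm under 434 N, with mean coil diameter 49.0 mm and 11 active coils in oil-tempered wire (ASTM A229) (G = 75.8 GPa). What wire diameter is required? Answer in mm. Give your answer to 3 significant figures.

6.30 mm

Required rate k = F/δ = 434/37.6 = 11.543 N/mm
d = (8D³N_a·k / G)^(1/4) = (8·49.0³·11·11.543 / (75.8×10³))^0.25
  = (1576.5)^0.25 = 6.3012 mm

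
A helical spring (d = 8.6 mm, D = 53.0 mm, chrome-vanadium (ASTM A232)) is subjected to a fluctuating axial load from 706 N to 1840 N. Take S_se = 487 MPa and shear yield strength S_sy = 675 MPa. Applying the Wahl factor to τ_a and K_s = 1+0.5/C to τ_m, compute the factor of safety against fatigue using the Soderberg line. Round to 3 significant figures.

C = D/d = 53.0/8.6 = 6.1628; K_W = (4C−1)/(4C−4)+0.615/C = 1.2451; K_s = 1+0.5/C = 1.0811
F_a = (F_max−F_min)/2 = 567 N; F_m = (F_max+F_min)/2 = 1273 N
τ_a = K_W·8F_aD/(πd³) = 1.2451 × 120.31 = 149.79 MPa
τ_m = K_s·8F_mD/(πd³) = 1.0811 × 270.12 = 292.03 MPa
Soderberg: 1/n_f = τ_a/S_se + τ_m/S_sy = 149.79/487 + 292.03/675 = 0.30759 + 0.43264 = 0.74022
n_f = 1/0.74022 = 1.351

1.35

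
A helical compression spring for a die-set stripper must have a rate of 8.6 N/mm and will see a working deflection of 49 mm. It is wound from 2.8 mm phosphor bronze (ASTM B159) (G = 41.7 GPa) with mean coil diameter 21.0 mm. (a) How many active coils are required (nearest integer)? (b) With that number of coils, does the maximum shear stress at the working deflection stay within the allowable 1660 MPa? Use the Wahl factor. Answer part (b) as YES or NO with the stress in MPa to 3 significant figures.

(a) 4 coils; (b) YES, τ_max = 1240 MPa

N_a = Gd⁴/(8D³k) = (41.7×10³)(2.8⁴)/(8·21.0³·8.6) = 4.023 → N_a = 4
Actual rate k = Gd⁴/(8D³·4) = 8.6489 N/mm
Working load F = kδ = 8.6489·49 = 423.8 N
C = 21.0/2.8 = 7.5000; K_W = (4C−1)/(4C−4)+0.615/C = 1.1974
τ_max = K_W·8FD/(πd³) = 1.1974·1032.4 = 1236.2 MPa
τ_max ≤ 1660 MPa → acceptable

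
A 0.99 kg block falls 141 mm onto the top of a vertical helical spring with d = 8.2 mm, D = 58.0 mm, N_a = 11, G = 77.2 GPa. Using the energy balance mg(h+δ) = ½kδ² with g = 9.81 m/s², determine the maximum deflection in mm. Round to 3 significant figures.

k = Gd⁴/(8D³N_a) = (77.2×10³)(8.2⁴)/(8·58.0³·11) = 20.329 N/mm
W = mg = 0.99 × 9.81 = 9.7119 N
½kδ² − Wδ − Wh = 0 → δ = (W + √(W² + 2kWh))/k
δ = (9.7119 + √(94.321 + 55674.9))/20.329 = (9.7119 + 236.16)/20.329 = 12.095 mm

12.1 mm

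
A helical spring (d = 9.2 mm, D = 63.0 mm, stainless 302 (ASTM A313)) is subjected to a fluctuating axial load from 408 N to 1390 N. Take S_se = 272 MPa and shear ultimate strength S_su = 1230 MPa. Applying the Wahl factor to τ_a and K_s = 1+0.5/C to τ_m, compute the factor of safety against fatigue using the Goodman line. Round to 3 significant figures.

1.63

C = D/d = 63.0/9.2 = 6.8478; K_W = (4C−1)/(4C−4)+0.615/C = 1.2181; K_s = 1+0.5/C = 1.0730
F_a = (F_max−F_min)/2 = 491 N; F_m = (F_max+F_min)/2 = 899 N
τ_a = K_W·8F_aD/(πd³) = 1.2181 × 101.16 = 123.22 MPa
τ_m = K_s·8F_mD/(πd³) = 1.0730 × 185.22 = 198.74 MPa
Goodman: 1/n_f = τ_a/S_se + τ_m/S_su = 123.22/272 + 198.74/1230 = 0.45300 + 0.16158 = 0.61458
n_f = 1/0.61458 = 1.627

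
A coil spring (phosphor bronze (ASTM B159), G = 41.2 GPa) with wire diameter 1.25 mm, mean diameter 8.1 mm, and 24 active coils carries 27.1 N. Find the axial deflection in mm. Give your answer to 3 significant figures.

27.5 mm

k = Gd⁴/(8D³N_a) = (41.2×10³)(1.25⁴)/(8·8.1³·24) = 0.98578 N/mm
δ = F/k = 27.1 / 0.98578 = 27.491 mm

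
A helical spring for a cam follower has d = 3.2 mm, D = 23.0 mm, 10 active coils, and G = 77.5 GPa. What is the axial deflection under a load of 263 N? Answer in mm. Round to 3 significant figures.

31.5 mm

k = Gd⁴/(8D³N_a) = (77.5×10³)(3.2⁴)/(8·23.0³·10) = 8.3489 N/mm
δ = F/k = 263 / 8.3489 = 31.501 mm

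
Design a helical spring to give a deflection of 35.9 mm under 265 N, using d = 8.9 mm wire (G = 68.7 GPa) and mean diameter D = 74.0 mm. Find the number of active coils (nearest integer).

18

Required rate k = F/δ = 265/35.9 = 7.3816 N/mm
N_a = Gd⁴/(8D³k) = (68.7×10³ × 8.9⁴)/(8 × 74.0³ × 7.3816)
    = 4.31039e+08 / 2.39297e+07 = 18.01 → 18 coils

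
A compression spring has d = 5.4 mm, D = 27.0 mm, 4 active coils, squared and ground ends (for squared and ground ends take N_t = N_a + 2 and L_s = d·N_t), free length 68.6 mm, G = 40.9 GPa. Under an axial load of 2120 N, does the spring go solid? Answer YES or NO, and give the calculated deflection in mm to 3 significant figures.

k = Gd⁴/(8D³N_a) = (40.9×10³)(5.4⁴)/(8·27.0³·4) = 55.215 N/mm
N_t = 6; L_s = 5.4·6 = 32.4 mm; δ_solid = L₀ − L_s = 68.6 − 32.4 = 36.2 mm
δ = F/k = 2120/55.215 = 38.395 mm
δ ≥ δ_solid → spring goes solid

YES, δ = 38.4 mm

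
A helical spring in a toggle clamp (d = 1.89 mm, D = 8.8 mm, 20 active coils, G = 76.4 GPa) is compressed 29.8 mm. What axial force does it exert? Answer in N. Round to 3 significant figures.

266 N

k = Gd⁴/(8D³N_a) = (76.4×10³)(1.89⁴)/(8·8.8³·20) = 8.9407 N/mm
F = k·δ = 8.9407 × 29.8 = 266.43 N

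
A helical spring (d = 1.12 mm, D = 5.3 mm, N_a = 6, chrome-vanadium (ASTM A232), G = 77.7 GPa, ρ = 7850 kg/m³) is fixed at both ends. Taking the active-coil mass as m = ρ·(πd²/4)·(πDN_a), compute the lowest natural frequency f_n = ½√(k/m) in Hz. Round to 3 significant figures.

k = Gd⁴/(8D³N_a) = (77.7×10³)(1.12⁴)/(8·5.3³·6) = 17.109 N/mm = 17109 N/m
Wire length L = πDN_a = π·5.3·6 = 99.903 mm
m = ρ·(πd²/4)·L = 7850 × 0.9852×10⁻⁶ m² × 0.099903 m = 0.00077263 kg
f_n = ½√(k/m) = 0.5·√(17109/0.00077263) = 0.5·√(2.2144e+07) = 2352.9 Hz

2350 Hz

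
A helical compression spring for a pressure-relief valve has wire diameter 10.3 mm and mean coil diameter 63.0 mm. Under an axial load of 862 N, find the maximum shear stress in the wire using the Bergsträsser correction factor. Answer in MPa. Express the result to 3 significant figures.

156 MPa

Spring index C = D/d = 63.0/10.3 = 6.1165
K_B = (4C+2)/(4C−3) = 26.466/21.466 = 1.2329
τ₀ = 8FD/(πd³) = 8·862·63.0/(π·10.3³) = 434448/3432.9 = 126.55 MPa
τ_max = K·τ₀ = 1.2329 × 126.55 = 156.03 MPa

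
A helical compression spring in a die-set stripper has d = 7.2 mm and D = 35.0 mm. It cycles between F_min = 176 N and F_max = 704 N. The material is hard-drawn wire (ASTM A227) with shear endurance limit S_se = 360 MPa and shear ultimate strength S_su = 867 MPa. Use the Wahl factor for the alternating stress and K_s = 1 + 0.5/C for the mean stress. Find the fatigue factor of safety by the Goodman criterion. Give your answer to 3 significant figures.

2.74

C = D/d = 35.0/7.2 = 4.8611; K_W = (4C−1)/(4C−4)+0.615/C = 1.3208; K_s = 1+0.5/C = 1.1029
F_a = (F_max−F_min)/2 = 264 N; F_m = (F_max+F_min)/2 = 440 N
τ_a = K_W·8F_aD/(πd³) = 1.3208 × 63.04 = 83.26 MPa
τ_m = K_s·8F_mD/(πd³) = 1.1029 × 105.07 = 115.87 MPa
Goodman: 1/n_f = τ_a/S_se + τ_m/S_su = 83.26/360 + 115.87/867 = 0.23128 + 0.13365 = 0.36493
n_f = 1/0.36493 = 2.74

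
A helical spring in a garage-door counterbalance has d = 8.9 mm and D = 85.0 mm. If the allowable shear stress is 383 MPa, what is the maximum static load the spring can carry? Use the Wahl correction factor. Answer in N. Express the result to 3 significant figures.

C = D/d = 85.0/8.9 = 9.5506
K_W = (4C−1)/(4C−4) + 0.615/C = 37.202/34.202 + 0.0644 = 1.1521
τ_max = K·8FD/(πd³) → F_max = τ_allow·πd³/(8DK)
F_max = 383·π·8.9³/(8·85.0·1.1521) = 8.4824e+05/783.43 = 1082.7 N

1080 N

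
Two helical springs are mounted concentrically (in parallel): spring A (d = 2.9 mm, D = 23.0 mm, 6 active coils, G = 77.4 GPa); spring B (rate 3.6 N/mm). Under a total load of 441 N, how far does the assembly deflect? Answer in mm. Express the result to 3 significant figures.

34.0 mm

k_A = Gd⁴/(8D³N_a) = (77.4×10³)(2.9⁴)/(8·23.0³·6) = 9.3736 N/mm
Parallel: k_eq = 9.3736 + 3.6 = 12.974 N/mm
δ = F/k_eq = 441/12.974 = 33.992 mm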